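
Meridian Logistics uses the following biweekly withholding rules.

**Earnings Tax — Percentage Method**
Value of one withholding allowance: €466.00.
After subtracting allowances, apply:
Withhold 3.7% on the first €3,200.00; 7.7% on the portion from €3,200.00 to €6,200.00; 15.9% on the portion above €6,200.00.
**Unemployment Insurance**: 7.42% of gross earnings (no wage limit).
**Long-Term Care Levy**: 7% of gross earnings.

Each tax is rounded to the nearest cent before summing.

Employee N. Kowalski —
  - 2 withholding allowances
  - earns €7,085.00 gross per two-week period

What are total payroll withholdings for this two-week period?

Earnings Tax: taxable = €7,085.00 − 2×€466.00 = €6,153.00
  €118.40 + 7.7% × (€6,153.00 − €3,200.00) = €118.40 + 7.7% × €2,953.00 = €345.78
Unemployment Insurance: 7.42% × €7,085.00 = €525.71
Long-Term Care Levy: 7% × €7,085.00 = €495.95
Total: €345.78 + €525.71 + €495.95 = €1,367.44

€1,367.44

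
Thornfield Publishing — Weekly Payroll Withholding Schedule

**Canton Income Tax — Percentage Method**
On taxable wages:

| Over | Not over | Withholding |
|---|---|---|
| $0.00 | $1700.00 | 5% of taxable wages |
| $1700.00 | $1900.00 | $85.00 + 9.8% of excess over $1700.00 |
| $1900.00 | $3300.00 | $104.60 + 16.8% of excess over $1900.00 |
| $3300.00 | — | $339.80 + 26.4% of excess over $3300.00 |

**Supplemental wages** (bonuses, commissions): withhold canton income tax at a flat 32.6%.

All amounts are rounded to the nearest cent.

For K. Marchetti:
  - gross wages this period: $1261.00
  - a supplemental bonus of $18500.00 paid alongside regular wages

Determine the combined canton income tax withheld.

Canton Income Tax: taxable = $1261.00
  5% × $1261.00 = $63.05
Supplemental (32.6% flat on bonus): 32.6% × $18500.00 = $6031.00
Total canton income tax: $63.05 + $6031.00 = $6094.05

$6094.05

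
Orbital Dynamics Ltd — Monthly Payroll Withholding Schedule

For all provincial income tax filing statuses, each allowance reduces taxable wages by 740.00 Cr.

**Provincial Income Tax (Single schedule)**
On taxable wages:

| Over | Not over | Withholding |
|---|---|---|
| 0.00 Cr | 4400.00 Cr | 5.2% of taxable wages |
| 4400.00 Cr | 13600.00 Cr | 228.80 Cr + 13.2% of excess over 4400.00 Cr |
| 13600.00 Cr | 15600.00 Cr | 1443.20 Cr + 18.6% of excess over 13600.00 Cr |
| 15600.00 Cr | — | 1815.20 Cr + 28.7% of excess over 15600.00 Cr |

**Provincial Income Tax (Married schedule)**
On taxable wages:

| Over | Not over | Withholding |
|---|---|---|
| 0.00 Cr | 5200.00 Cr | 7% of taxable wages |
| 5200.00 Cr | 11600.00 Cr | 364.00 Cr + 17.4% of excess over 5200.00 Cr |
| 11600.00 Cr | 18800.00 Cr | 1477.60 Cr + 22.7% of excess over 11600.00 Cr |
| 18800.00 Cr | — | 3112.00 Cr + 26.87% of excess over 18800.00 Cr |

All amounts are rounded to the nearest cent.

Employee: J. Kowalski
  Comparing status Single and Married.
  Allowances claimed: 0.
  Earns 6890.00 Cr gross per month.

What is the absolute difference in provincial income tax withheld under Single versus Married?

100.58 Cr

Provincial Income Tax (Single): taxable = 6890.00 Cr
  228.80 Cr + 13.2% × (6890.00 Cr − 4400.00 Cr) = 228.80 Cr + 13.2% × 2490.00 Cr = 557.48 Cr
Provincial Income Tax (Married): taxable = 6890.00 Cr
  364.00 Cr + 17.4% × (6890.00 Cr − 5200.00 Cr) = 364.00 Cr + 17.4% × 1690.00 Cr = 658.06 Cr
Difference: |557.48 Cr − 658.06 Cr| = 100.58 Cr (higher under Married)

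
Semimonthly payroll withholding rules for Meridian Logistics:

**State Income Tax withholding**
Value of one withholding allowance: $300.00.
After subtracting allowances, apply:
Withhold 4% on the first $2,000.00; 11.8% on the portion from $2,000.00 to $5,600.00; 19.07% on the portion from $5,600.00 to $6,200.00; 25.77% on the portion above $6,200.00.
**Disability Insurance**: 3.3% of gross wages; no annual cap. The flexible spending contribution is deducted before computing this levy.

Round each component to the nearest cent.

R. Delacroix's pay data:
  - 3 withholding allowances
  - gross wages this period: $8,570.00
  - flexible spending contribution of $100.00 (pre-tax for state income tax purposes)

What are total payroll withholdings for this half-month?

State Income Tax: taxable = $8,570.00 − $100.00 − 3×$300.00 = $7,570.00
  $619.22 + 25.77% × ($7,570.00 − $6,200.00) = $619.22 + 25.77% × $1,370.00 = $972.27
Disability Insurance: 3.3% × $8,470.00 = $279.51
Total: $972.27 + $279.51 = $1,251.78

$1,251.78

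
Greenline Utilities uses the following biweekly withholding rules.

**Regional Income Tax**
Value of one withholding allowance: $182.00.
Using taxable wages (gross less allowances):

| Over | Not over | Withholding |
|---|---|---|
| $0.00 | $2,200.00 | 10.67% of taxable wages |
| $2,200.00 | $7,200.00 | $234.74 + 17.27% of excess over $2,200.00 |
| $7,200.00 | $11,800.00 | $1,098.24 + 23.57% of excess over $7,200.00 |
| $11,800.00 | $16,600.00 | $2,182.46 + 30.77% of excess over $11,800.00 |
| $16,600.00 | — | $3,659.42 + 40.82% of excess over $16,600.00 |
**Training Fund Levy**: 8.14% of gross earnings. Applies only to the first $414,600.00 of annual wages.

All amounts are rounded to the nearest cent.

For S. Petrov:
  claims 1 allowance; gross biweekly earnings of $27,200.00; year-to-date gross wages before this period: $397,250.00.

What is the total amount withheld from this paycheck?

Regional Income Tax: taxable = $27,200.00 − 1×$182.00 = $27,018.00
  $3,659.42 + 40.82% × ($27,018.00 − $16,600.00) = $3,659.42 + 40.82% × $10,418.00 = $7,912.05
Training Fund Levy: cap $414,600.00 − YTD $397,250.00 = $17,350.00 subject; 8.14% × $17,350.00 = $1,412.29
Total: $7,912.05 + $1,412.29 = $9,324.34

$9,324.34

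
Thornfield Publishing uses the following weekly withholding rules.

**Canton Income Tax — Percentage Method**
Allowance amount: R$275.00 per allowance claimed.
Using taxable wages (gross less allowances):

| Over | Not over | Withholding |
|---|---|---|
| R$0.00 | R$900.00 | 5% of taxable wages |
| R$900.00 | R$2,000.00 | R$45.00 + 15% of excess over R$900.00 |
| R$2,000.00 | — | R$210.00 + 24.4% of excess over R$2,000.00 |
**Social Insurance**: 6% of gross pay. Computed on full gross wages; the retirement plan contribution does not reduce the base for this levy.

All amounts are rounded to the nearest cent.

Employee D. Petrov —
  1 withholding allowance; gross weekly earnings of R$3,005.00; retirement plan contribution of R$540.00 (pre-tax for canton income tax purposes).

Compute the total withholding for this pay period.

R$436.66

Canton Income Tax: taxable = R$3,005.00 − R$540.00 − 1×R$275.00 = R$2,190.00
  R$210.00 + 24.4% × (R$2,190.00 − R$2,000.00) = R$210.00 + 24.4% × R$190.00 = R$256.36
Social Insurance: 6% × R$3,005.00 = R$180.30
Total: R$256.36 + R$180.30 = R$436.66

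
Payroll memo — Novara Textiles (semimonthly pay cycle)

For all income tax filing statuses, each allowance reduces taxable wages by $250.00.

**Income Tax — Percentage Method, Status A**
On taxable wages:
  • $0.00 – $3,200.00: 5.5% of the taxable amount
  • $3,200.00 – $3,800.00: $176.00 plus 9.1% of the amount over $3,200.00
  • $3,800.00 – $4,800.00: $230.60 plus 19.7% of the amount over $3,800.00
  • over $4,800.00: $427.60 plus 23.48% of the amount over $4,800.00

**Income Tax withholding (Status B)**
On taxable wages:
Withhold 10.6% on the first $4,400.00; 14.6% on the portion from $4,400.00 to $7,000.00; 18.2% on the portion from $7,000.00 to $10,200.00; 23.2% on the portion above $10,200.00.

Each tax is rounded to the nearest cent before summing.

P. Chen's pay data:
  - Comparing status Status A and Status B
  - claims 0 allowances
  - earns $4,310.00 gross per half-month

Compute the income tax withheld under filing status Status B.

$456.86

Income Tax (Status B): taxable = $4,310.00
  10.6% × $4,310.00 = $456.86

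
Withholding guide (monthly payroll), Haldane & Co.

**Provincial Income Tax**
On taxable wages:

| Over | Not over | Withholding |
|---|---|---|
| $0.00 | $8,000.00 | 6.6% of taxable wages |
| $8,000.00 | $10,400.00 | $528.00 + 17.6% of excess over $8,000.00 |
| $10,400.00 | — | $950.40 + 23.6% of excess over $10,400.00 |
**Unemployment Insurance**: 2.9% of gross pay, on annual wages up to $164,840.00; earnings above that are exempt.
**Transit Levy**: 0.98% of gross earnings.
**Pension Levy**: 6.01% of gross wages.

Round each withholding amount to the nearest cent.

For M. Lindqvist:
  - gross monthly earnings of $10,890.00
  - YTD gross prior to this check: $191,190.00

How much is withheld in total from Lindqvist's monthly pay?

$1,827.25

Provincial Income Tax: taxable = $10,890.00
  $950.40 + 23.6% × ($10,890.00 − $10,400.00) = $950.40 + 23.6% × $490.00 = $1,066.04
Unemployment Insurance: YTD $191,190.00 ≥ cap $164,840.00 → $0.00
Transit Levy: 0.98% × $10,890.00 = $106.72
Pension Levy: 6.01% × $10,890.00 = $654.49
Total: $1,066.04 + $0.00 + $106.72 + $654.49 = $1,827.25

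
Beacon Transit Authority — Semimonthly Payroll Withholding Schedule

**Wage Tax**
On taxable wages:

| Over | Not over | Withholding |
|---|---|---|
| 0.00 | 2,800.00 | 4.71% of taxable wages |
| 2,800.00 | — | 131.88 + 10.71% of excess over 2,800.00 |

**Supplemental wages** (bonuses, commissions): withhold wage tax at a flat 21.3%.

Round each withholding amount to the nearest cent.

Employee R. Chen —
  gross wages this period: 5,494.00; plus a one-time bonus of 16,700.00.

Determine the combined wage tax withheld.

Wage Tax: taxable = 5,494.00
  131.88 + 10.71% × (5,494.00 − 2,800.00) = 131.88 + 10.71% × 2,694.00 = 420.41
Supplemental (21.3% flat on bonus): 21.3% × 16,700.00 = 3,557.10
Total wage tax: 420.41 + 3,557.10 = 3,977.51

3,977.51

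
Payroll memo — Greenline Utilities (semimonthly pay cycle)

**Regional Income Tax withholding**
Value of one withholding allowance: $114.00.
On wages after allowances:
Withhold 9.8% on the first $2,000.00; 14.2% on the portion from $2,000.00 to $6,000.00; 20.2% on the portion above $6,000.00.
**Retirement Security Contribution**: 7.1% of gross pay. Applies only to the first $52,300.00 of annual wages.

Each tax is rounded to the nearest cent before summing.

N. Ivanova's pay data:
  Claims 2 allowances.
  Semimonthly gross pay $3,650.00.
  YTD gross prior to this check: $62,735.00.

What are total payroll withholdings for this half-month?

$397.92

Regional Income Tax: taxable = $3,650.00 − 2×$114.00 = $3,422.00
  $196.00 + 14.2% × ($3,422.00 − $2,000.00) = $196.00 + 14.2% × $1,422.00 = $397.92
Retirement Security Contribution: YTD $62,735.00 ≥ cap $52,300.00 → $0.00
Total: $397.92 + $0.00 = $397.92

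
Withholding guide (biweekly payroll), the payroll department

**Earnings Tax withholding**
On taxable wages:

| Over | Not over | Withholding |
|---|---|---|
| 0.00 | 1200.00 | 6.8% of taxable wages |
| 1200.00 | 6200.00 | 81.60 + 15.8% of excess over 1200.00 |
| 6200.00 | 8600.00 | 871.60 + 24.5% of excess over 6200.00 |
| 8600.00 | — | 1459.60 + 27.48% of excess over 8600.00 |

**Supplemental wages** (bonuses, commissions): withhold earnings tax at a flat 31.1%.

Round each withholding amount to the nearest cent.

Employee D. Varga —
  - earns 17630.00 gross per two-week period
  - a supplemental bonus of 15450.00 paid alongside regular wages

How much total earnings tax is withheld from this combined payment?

Earnings Tax: taxable = 17630.00
  1459.60 + 27.48% × (17630.00 − 8600.00) = 1459.60 + 27.48% × 9030.00 = 3941.04
Supplemental (31.1% flat on bonus): 31.1% × 15450.00 = 4804.95
Total earnings tax: 3941.04 + 4804.95 = 8745.99

8745.99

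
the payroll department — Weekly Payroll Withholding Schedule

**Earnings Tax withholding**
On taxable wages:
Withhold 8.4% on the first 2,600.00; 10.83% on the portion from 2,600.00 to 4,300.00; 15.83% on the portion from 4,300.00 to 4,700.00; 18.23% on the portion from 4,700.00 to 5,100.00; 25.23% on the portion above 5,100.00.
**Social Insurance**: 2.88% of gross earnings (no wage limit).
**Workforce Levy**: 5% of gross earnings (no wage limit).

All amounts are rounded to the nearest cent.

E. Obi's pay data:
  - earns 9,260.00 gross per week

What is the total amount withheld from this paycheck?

Earnings Tax: taxable = 9,260.00
  538.75 + 25.23% × (9,260.00 − 5,100.00) = 538.75 + 25.23% × 4,160.00 = 1,588.32
Social Insurance: 2.88% × 9,260.00 = 266.69
Workforce Levy: 5% × 9,260.00 = 463.00
Total: 1,588.32 + 266.69 + 463.00 = 2,318.01

2,318.01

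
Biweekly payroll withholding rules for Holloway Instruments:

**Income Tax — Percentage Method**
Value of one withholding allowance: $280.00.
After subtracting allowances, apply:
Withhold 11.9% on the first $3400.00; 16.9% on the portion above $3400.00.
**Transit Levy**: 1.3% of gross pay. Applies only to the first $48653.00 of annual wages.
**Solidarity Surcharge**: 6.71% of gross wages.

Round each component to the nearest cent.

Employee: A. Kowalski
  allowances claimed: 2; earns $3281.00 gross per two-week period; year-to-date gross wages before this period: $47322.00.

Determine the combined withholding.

$561.26

Income Tax: taxable = $3281.00 − 2×$280.00 = $2721.00
  11.9% × $2721.00 = $323.80
Transit Levy: cap $48653.00 − YTD $47322.00 = $1331.00 subject; 1.3% × $1331.00 = $17.30
Solidarity Surcharge: 6.71% × $3281.00 = $220.16
Total: $323.80 + $17.30 + $220.16 = $561.26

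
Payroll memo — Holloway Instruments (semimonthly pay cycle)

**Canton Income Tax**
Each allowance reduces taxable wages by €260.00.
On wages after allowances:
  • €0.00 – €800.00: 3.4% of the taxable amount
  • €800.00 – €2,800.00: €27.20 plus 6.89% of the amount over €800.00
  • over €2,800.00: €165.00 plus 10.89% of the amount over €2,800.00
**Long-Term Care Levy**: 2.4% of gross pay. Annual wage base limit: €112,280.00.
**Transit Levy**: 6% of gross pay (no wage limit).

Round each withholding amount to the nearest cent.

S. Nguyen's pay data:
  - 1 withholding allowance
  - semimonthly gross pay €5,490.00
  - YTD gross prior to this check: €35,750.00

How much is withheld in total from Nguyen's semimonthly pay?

€890.79

Canton Income Tax: taxable = €5,490.00 − 1×€260.00 = €5,230.00
  €165.00 + 10.89% × (€5,230.00 − €2,800.00) = €165.00 + 10.89% × €2,430.00 = €429.63
Long-Term Care Levy: 2.4% × €5,490.00 = €131.76
Transit Levy: 6% × €5,490.00 = €329.40
Total: €429.63 + €131.76 + €329.40 = €890.79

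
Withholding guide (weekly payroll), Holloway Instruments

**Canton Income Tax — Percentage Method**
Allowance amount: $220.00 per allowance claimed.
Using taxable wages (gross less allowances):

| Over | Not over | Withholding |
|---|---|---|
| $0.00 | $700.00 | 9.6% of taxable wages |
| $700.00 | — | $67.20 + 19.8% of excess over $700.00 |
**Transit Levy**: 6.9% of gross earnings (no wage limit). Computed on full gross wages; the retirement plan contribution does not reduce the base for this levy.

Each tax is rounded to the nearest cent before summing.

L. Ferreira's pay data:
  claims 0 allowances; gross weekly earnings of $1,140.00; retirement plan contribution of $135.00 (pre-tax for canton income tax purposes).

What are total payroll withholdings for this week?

$206.25

Canton Income Tax: taxable = $1,140.00 − $135.00 = $1,005.00
  $67.20 + 19.8% × ($1,005.00 − $700.00) = $67.20 + 19.8% × $305.00 = $127.59
Transit Levy: 6.9% × $1,140.00 = $78.66
Total: $127.59 + $78.66 = $206.25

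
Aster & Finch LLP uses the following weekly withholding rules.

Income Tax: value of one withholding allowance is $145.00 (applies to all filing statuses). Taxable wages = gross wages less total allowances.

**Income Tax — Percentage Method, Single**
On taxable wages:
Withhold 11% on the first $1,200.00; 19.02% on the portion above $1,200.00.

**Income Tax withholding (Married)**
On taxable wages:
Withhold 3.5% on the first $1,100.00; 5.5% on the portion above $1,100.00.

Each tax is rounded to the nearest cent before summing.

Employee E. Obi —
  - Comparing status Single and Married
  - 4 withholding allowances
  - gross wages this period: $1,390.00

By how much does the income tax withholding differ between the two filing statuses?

Income Tax (Single): taxable = $1,390.00 − 4×$145.00 = $810.00
  11% × $810.00 = $89.10
Income Tax (Married): taxable = $1,390.00 − 4×$145.00 = $810.00
  3.5% × $810.00 = $28.35
Difference: |$89.10 − $28.35| = $60.75 (higher under Single)

$60.75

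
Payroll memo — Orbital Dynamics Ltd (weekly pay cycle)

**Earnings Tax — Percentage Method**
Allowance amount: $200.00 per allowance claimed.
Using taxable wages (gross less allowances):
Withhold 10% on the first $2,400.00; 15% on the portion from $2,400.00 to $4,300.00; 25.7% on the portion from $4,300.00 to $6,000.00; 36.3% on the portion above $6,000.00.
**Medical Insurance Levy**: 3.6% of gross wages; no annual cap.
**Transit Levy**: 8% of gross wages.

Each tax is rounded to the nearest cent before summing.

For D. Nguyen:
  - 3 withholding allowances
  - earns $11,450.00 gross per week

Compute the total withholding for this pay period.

Earnings Tax: taxable = $11,450.00 − 3×$200.00 = $10,850.00
  $961.90 + 36.3% × ($10,850.00 − $6,000.00) = $961.90 + 36.3% × $4,850.00 = $2,722.45
Medical Insurance Levy: 3.6% × $11,450.00 = $412.20
Transit Levy: 8% × $11,450.00 = $916.00
Total: $2,722.45 + $412.20 + $916.00 = $4,050.65

$4,050.65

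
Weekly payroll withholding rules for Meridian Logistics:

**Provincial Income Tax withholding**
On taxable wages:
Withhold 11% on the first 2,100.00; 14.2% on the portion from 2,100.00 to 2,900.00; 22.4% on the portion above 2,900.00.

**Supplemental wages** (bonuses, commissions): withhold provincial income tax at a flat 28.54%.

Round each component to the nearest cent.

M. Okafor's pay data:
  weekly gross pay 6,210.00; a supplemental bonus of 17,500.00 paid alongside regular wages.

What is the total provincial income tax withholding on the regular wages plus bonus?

Provincial Income Tax: taxable = 6,210.00
  344.60 + 22.4% × (6,210.00 − 2,900.00) = 344.60 + 22.4% × 3,310.00 = 1,086.04
Supplemental (28.54% flat on bonus): 28.54% × 17,500.00 = 4,994.50
Total provincial income tax: 1,086.04 + 4,994.50 = 6,080.54

6,080.54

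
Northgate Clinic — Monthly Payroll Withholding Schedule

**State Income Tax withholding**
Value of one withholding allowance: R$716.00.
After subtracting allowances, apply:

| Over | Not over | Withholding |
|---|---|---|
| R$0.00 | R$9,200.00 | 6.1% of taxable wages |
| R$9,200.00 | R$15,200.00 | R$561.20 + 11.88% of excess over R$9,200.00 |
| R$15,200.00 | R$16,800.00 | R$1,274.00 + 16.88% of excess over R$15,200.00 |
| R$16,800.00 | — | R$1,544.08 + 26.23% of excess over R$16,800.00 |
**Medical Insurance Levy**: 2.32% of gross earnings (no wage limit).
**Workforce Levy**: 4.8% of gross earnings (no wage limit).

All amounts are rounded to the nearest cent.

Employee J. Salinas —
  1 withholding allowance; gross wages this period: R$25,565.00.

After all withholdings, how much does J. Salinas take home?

R$20,089.44

State Income Tax: taxable = R$25,565.00 − 1×R$716.00 = R$24,849.00
  R$1,544.08 + 26.23% × (R$24,849.00 − R$16,800.00) = R$1,544.08 + 26.23% × R$8,049.00 = R$3,655.33
Medical Insurance Levy: 2.32% × R$25,565.00 = R$593.11
Workforce Levy: 4.8% × R$25,565.00 = R$1,227.12
Total withheld: R$3,655.33 + R$593.11 + R$1,227.12 = R$5,475.56
Net pay: R$25,565.00 − R$5,475.56 = R$20,089.44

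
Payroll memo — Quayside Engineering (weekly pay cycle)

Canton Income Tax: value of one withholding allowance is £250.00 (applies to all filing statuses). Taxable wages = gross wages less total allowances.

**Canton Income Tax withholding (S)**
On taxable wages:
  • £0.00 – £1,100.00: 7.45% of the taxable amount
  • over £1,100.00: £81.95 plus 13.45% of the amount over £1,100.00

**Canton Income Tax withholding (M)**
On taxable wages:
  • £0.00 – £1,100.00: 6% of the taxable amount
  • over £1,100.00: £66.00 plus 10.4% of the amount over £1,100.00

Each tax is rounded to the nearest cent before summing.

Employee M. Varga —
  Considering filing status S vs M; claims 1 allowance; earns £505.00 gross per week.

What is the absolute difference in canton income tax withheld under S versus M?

Canton Income Tax (S): taxable = £505.00 − 1×£250.00 = £255.00
  7.45% × £255.00 = £19.00
Canton Income Tax (M): taxable = £505.00 − 1×£250.00 = £255.00
  6% × £255.00 = £15.30
Difference: |£19.00 − £15.30| = £3.70 (higher under S)

£3.70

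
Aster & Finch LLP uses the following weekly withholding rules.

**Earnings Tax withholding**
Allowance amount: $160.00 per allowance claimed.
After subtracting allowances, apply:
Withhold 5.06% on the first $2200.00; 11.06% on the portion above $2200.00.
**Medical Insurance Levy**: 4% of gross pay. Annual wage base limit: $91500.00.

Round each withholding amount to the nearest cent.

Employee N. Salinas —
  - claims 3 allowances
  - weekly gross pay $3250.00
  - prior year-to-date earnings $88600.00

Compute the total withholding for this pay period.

Earnings Tax: taxable = $3250.00 − 3×$160.00 = $2770.00
  $111.32 + 11.06% × ($2770.00 − $2200.00) = $111.32 + 11.06% × $570.00 = $174.36
Medical Insurance Levy: cap $91500.00 − YTD $88600.00 = $2900.00 subject; 4% × $2900.00 = $116.00
Total: $174.36 + $116.00 = $290.36

$290.36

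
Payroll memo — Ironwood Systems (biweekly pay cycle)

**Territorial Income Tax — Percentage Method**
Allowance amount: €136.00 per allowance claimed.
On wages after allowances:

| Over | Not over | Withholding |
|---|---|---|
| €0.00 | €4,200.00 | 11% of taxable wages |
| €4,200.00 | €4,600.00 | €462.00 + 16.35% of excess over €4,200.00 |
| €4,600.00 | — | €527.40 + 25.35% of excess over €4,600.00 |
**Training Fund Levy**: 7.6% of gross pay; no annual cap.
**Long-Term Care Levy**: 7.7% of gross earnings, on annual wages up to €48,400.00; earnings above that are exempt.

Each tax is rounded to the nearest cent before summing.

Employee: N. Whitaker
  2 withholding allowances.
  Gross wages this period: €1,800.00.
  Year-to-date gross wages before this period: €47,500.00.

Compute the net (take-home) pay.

Territorial Income Tax: taxable = €1,800.00 − 2×€136.00 = €1,528.00
  11% × €1,528.00 = €168.08
Training Fund Levy: 7.6% × €1,800.00 = €136.80
Long-Term Care Levy: cap €48,400.00 − YTD €47,500.00 = €900.00 subject; 7.7% × €900.00 = €69.30
Total withheld: €168.08 + €136.80 + €69.30 = €374.18
Net pay: €1,800.00 − €374.18 = €1,425.82

€1,425.82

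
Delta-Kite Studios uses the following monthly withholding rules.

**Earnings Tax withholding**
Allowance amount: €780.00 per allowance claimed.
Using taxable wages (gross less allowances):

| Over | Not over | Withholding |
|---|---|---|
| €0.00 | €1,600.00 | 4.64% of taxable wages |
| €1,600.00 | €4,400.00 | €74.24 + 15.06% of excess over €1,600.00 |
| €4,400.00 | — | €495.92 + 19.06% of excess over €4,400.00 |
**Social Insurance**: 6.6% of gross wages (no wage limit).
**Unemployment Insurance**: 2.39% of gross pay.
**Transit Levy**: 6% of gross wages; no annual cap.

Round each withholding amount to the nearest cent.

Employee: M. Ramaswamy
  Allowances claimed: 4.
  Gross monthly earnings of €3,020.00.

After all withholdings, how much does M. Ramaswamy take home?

Earnings Tax: taxable = €3,020.00 − 4×€780.00 = €-100.00
  Taxable ≤ 0 → €0.00
Social Insurance: 6.6% × €3,020.00 = €199.32
Unemployment Insurance: 2.39% × €3,020.00 = €72.18
Transit Levy: 6% × €3,020.00 = €181.20
Total withheld: €0.00 + €199.32 + €72.18 + €181.20 = €452.70
Net pay: €3,020.00 − €452.70 = €2,567.30

€2,567.30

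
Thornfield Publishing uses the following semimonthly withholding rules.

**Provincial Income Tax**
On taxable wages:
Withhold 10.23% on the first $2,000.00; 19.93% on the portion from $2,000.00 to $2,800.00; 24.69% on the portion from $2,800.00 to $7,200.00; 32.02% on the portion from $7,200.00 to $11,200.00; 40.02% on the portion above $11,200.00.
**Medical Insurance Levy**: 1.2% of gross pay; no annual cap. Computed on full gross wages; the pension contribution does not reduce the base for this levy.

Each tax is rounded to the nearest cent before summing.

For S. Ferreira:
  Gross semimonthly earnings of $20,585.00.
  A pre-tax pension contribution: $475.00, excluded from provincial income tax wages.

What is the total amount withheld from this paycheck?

Provincial Income Tax: taxable = $20,585.00 − $475.00 = $20,110.00
  $2,731.20 + 40.02% × ($20,110.00 − $11,200.00) = $2,731.20 + 40.02% × $8,910.00 = $6,296.98
Medical Insurance Levy: 1.2% × $20,585.00 = $247.02
Total: $6,296.98 + $247.02 = $6,544.00

$6,544.00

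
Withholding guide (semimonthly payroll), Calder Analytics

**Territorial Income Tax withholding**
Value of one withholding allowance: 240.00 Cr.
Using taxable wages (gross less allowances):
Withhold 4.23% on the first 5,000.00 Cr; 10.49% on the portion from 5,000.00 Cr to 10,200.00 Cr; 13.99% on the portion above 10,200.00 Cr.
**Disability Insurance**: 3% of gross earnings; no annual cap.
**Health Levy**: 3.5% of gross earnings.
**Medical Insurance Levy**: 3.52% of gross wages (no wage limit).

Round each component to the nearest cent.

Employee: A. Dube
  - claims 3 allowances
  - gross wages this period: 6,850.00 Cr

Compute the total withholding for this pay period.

1,016.41 Cr

Territorial Income Tax: taxable = 6,850.00 Cr − 3×240.00 Cr = 6,130.00 Cr
  211.50 Cr + 10.49% × (6,130.00 Cr − 5,000.00 Cr) = 211.50 Cr + 10.49% × 1,130.00 Cr = 330.04 Cr
Disability Insurance: 3% × 6,850.00 Cr = 205.50 Cr
Health Levy: 3.5% × 6,850.00 Cr = 239.75 Cr
Medical Insurance Levy: 3.52% × 6,850.00 Cr = 241.12 Cr
Total: 330.04 Cr + 205.50 Cr + 239.75 Cr + 241.12 Cr = 1,016.41 Cr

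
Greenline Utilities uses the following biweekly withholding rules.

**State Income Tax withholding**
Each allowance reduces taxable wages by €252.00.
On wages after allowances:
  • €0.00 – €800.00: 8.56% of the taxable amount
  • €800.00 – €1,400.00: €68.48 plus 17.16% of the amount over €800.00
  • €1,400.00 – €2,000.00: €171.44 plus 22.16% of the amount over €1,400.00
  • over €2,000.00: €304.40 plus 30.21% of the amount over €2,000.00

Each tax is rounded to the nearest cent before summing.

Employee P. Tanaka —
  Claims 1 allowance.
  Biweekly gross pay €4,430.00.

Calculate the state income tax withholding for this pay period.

€962.37

State Income Tax: taxable = €4,430.00 − 1×€252.00 = €4,178.00
  €304.40 + 30.21% × (€4,178.00 − €2,000.00) = €304.40 + 30.21% × €2,178.00 = €962.37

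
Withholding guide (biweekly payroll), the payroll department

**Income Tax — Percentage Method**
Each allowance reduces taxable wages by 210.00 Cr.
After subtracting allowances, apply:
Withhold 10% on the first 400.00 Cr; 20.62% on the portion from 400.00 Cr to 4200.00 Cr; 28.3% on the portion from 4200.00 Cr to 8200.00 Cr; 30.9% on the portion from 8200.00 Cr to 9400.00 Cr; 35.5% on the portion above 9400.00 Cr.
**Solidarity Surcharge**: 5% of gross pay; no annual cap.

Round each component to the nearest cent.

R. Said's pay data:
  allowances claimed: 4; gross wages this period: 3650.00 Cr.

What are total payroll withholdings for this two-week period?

719.44 Cr

Income Tax: taxable = 3650.00 Cr − 4×210.00 Cr = 2810.00 Cr
  40.00 Cr + 20.62% × (2810.00 Cr − 400.00 Cr) = 40.00 Cr + 20.62% × 2410.00 Cr = 536.94 Cr
Solidarity Surcharge: 5% × 3650.00 Cr = 182.50 Cr
Total: 536.94 Cr + 182.50 Cr = 719.44 Cr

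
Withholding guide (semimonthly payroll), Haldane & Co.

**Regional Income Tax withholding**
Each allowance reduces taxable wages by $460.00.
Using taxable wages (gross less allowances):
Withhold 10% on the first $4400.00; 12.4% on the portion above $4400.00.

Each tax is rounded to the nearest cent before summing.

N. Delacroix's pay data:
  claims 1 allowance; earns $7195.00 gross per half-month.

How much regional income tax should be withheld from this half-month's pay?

Regional Income Tax: taxable = $7195.00 − 1×$460.00 = $6735.00
  $440.00 + 12.4% × ($6735.00 − $4400.00) = $440.00 + 12.4% × $2335.00 = $729.54

$729.54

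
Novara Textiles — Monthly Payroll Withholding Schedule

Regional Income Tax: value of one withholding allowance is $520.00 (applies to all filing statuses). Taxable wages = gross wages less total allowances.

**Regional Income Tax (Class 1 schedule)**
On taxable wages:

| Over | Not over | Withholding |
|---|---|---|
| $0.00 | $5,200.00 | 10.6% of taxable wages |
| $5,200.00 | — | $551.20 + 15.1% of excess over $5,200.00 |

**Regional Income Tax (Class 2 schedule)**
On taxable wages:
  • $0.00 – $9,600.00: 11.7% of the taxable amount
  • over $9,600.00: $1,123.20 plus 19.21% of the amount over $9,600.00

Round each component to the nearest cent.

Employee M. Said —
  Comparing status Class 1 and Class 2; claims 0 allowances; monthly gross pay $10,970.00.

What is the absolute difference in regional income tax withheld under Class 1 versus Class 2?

Regional Income Tax (Class 1): taxable = $10,970.00
  $551.20 + 15.1% × ($10,970.00 − $5,200.00) = $551.20 + 15.1% × $5,770.00 = $1,422.47
Regional Income Tax (Class 2): taxable = $10,970.00
  $1,123.20 + 19.21% × ($10,970.00 − $9,600.00) = $1,123.20 + 19.21% × $1,370.00 = $1,386.38
Difference: |$1,422.47 − $1,386.38| = $36.09 (higher under Class 1)

$36.09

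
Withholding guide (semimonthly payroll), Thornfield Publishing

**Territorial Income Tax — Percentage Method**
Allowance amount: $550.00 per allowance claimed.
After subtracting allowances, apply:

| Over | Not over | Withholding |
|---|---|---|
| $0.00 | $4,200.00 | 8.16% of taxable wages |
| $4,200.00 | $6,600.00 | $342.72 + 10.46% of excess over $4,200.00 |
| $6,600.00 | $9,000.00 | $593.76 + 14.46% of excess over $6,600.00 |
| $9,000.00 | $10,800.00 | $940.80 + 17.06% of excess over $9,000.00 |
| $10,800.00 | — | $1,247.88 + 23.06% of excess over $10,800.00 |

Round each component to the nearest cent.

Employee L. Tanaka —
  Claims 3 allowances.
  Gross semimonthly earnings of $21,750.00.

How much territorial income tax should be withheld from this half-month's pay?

Territorial Income Tax: taxable = $21,750.00 − 3×$550.00 = $20,100.00
  $1,247.88 + 23.06% × ($20,100.00 − $10,800.00) = $1,247.88 + 23.06% × $9,300.00 = $3,392.46

$3,392.46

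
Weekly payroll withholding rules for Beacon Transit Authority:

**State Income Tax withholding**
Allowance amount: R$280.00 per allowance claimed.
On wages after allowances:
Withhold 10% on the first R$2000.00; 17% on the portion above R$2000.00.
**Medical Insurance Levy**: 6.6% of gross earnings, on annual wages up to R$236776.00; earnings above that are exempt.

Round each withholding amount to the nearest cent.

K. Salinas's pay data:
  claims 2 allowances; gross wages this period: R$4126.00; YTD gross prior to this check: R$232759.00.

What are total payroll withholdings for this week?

State Income Tax: taxable = R$4126.00 − 2×R$280.00 = R$3566.00
  R$200.00 + 17% × (R$3566.00 − R$2000.00) = R$200.00 + 17% × R$1566.00 = R$466.22
Medical Insurance Levy: cap R$236776.00 − YTD R$232759.00 = R$4017.00 subject; 6.6% × R$4017.00 = R$265.12
Total: R$466.22 + R$265.12 = R$731.34

R$731.34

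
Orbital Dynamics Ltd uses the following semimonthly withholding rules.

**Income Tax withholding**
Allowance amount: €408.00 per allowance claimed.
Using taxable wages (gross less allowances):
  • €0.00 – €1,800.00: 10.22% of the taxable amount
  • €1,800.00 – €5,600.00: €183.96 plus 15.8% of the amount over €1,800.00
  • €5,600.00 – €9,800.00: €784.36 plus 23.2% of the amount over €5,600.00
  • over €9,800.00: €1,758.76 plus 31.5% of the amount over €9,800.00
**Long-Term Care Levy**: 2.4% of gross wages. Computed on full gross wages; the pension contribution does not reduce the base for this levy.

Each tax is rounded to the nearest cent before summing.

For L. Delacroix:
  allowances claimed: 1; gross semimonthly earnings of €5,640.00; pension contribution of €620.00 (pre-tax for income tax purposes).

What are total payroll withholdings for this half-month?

€763.62

Income Tax: taxable = €5,640.00 − €620.00 − 1×€408.00 = €4,612.00
  €183.96 + 15.8% × (€4,612.00 − €1,800.00) = €183.96 + 15.8% × €2,812.00 = €628.26
Long-Term Care Levy: 2.4% × €5,640.00 = €135.36
Total: €628.26 + €135.36 = €763.62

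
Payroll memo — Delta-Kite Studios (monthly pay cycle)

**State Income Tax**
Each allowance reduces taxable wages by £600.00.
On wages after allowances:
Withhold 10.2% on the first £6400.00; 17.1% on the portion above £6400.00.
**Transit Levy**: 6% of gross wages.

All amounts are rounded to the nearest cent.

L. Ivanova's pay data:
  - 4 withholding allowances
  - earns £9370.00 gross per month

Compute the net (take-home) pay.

State Income Tax: taxable = £9370.00 − 4×£600.00 = £6970.00
  £652.80 + 17.1% × (£6970.00 − £6400.00) = £652.80 + 17.1% × £570.00 = £750.27
Transit Levy: 6% × £9370.00 = £562.20
Total withheld: £750.27 + £562.20 = £1312.47
Net pay: £9370.00 − £1312.47 = £8057.53

£8057.53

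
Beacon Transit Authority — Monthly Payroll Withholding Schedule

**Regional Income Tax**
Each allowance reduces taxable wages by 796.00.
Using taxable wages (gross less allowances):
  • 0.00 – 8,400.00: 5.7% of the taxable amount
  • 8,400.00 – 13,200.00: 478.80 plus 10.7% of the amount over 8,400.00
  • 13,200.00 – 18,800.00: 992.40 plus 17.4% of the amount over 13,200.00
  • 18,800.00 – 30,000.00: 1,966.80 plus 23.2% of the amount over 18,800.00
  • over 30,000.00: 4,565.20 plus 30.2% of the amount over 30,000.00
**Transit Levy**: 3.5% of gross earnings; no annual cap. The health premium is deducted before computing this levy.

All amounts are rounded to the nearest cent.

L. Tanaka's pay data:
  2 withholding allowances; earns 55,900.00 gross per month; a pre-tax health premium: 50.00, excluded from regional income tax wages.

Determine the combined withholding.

13,845.87

Regional Income Tax: taxable = 55,900.00 − 50.00 − 2×796.00 = 54,258.00
  4,565.20 + 30.2% × (54,258.00 − 30,000.00) = 4,565.20 + 30.2% × 24,258.00 = 11,891.12
Transit Levy: 3.5% × 55,850.00 = 1,954.75
Total: 11,891.12 + 1,954.75 = 13,845.87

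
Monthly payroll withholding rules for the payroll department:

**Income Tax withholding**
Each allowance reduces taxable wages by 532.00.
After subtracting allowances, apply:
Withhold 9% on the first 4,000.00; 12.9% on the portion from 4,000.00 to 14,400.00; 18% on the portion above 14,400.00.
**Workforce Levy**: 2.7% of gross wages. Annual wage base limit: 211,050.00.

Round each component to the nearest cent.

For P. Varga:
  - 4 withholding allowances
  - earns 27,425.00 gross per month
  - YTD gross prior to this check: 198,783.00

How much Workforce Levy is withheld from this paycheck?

331.21

Workforce Levy: cap 211,050.00 − YTD 198,783.00 = 12,267.00 subject; 2.7% × 12,267.00 = 331.21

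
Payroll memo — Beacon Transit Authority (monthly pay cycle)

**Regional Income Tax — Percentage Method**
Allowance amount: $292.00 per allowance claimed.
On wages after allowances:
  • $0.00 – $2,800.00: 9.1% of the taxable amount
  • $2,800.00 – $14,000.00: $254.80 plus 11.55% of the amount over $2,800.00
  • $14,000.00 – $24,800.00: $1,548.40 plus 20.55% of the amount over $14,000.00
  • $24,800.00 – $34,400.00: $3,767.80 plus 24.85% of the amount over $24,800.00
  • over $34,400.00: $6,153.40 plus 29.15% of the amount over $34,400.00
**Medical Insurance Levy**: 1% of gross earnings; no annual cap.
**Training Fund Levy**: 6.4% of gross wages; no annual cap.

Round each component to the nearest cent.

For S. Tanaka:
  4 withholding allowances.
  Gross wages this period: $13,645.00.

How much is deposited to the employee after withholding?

$11,262.78

Regional Income Tax: taxable = $13,645.00 − 4×$292.00 = $12,477.00
  $254.80 + 11.55% × ($12,477.00 − $2,800.00) = $254.80 + 11.55% × $9,677.00 = $1,372.49
Medical Insurance Levy: 1% × $13,645.00 = $136.45
Training Fund Levy: 6.4% × $13,645.00 = $873.28
Total withheld: $1,372.49 + $136.45 + $873.28 = $2,382.22
Net pay: $13,645.00 − $2,382.22 = $11,262.78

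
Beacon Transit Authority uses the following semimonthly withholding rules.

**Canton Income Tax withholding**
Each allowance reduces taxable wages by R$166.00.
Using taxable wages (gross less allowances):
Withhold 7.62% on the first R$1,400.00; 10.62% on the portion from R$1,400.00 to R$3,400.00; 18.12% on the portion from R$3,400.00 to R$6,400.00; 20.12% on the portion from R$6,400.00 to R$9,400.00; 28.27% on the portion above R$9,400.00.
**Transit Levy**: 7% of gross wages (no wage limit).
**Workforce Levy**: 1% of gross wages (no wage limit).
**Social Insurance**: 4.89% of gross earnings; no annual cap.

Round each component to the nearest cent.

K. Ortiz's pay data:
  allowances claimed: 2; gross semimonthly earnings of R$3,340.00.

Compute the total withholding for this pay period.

R$707.98

Canton Income Tax: taxable = R$3,340.00 − 2×R$166.00 = R$3,008.00
  R$106.68 + 10.62% × (R$3,008.00 − R$1,400.00) = R$106.68 + 10.62% × R$1,608.00 = R$277.45
Transit Levy: 7% × R$3,340.00 = R$233.80
Workforce Levy: 1% × R$3,340.00 = R$33.40
Social Insurance: 4.89% × R$3,340.00 = R$163.33
Total: R$277.45 + R$233.80 + R$33.40 + R$163.33 = R$707.98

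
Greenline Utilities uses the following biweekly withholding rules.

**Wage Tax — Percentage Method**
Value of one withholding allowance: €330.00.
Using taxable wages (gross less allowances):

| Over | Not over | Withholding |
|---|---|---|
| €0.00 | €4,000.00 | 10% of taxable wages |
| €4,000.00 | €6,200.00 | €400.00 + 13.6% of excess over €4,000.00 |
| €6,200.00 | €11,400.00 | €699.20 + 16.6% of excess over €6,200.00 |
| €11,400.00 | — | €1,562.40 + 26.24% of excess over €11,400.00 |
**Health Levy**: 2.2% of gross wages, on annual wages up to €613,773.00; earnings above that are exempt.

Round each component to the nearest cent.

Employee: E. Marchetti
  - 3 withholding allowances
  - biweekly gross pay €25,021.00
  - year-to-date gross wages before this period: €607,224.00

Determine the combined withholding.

Wage Tax: taxable = €25,021.00 − 3×€330.00 = €24,031.00
  €1,562.40 + 26.24% × (€24,031.00 − €11,400.00) = €1,562.40 + 26.24% × €12,631.00 = €4,876.77
Health Levy: cap €613,773.00 − YTD €607,224.00 = €6,549.00 subject; 2.2% × €6,549.00 = €144.08
Total: €4,876.77 + €144.08 = €5,020.85

€5,020.85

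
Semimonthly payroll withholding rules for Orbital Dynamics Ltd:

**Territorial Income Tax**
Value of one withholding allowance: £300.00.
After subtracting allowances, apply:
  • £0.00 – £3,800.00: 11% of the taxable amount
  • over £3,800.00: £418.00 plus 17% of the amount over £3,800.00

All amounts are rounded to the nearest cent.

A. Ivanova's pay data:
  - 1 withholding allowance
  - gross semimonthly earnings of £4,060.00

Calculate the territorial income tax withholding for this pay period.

Territorial Income Tax: taxable = £4,060.00 − 1×£300.00 = £3,760.00
  11% × £3,760.00 = £413.60

£413.60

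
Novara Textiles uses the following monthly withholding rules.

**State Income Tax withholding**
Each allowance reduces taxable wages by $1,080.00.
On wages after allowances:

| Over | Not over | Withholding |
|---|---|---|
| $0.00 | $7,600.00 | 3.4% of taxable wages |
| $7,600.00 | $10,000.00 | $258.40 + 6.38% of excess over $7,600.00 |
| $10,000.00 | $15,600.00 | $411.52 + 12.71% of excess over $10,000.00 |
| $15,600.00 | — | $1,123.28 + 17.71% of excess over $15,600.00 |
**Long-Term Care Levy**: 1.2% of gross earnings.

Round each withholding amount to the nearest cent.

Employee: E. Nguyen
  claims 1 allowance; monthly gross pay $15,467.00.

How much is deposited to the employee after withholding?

$14,312.29

State Income Tax: taxable = $15,467.00 − 1×$1,080.00 = $14,387.00
  $411.52 + 12.71% × ($14,387.00 − $10,000.00) = $411.52 + 12.71% × $4,387.00 = $969.11
Long-Term Care Levy: 1.2% × $15,467.00 = $185.60
Total withheld: $969.11 + $185.60 = $1,154.71
Net pay: $15,467.00 − $1,154.71 = $14,312.29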